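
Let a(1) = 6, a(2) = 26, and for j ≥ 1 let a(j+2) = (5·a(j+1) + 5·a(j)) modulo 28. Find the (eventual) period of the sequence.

Computing terms: a(1) = 6; a(2) = 26; a(3) = 20; a(4) = 6; a(5) = 18; a(6) = 8; a(7) = 18; a(8) = 18; a(9) = 12; a(10) = 10; a(11) = 26; a(12) = 12; a(13) = 22; a(14) = 2; a(15) = 8; a(16) = 22; a(17) = 10; a(18) = 20; a(19) = 10; a(20) = 10; a(21) = 16; a(22) = 18; a(23) = 2; a(24) = 16; a(25) = 6; a(26) = 26.
Since (a(25), a(26)) = (a(1), a(2)) = (6, 26) (two consecutive terms determine the rest), the sequence is periodic with period 24.

24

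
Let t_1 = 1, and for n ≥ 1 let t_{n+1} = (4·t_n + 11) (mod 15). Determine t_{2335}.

Computing terms: t_1 = 1,  t_2 = 0,  t_3 = 11,  t_4 = 10,  t_5 = 6,  t_6 = 5,  t_7 = 1.
Since t_7 = t_1 = 1, the sequence is periodic with period 6.
So t_{2335} = t_{1 + ((2335-1) mod 6)} = t_1 = 1.

1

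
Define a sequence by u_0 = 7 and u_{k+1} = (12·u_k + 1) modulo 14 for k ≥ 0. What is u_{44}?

Computing terms: u_0 = 7, u_1 = 1, u_2 = 13, u_3 = 3, u_4 = 9, u_5 = 11, u_6 = 7.
The sequence repeats with period 6.
So u_{44} = u_{0 + ((44-0) mod 6)} = u_2 = 13.

13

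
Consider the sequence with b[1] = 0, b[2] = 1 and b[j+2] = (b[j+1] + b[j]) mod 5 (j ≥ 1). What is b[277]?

b[1] = 0, b[2] = 1, b[3] = 1, b[4] = 2, b[5] = 3, b[6] = 0, b[7] = 3, b[8] = 3, b[9] = 1, b[10] = 4, b[11] = 0, b[12] = 4, b[13] = 4, b[14] = 3, b[15] = 2, b[16] = 0, b[17] = 2, b[18] = 2, b[19] = 4, b[20] = 1, b[21] = 0, b[22] = 1.
The sequence repeats with period 20.
So b[277] = b[1 + ((277-1) mod 20)] = b[17] = 2.

2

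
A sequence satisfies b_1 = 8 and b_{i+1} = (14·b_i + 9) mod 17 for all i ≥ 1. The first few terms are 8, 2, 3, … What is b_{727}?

12

Computing terms: b_1 = 8; b_2 = 2; b_3 = 3; b_4 = 0; b_5 = 9; b_6 = 16; b_7 = 12; b_8 = 7; b_9 = 5; b_{10} = 11; b_{11} = 10; b_{12} = 13; b_{13} = 4; b_{14} = 14; b_{15} = 1; b_{16} = 6; b_{17} = 8.
Since b_{17} = b_1 = 8, the sequence is periodic with period 16.
(727 - 1) mod 16 = 6, so b_{727} = b_7 = 12.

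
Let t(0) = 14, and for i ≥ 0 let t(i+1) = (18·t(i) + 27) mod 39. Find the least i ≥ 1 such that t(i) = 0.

3

Computing terms: t(0) = 14,  t(1) = 6,  t(2) = 18,  t(3) = 0,  t(4) = 27,  t(5) = 6.
Since t(5) = t(1) = 6, the sequence is eventually periodic: after a pre-period of length 1 it cycles with period 4.
The value 0 first appears (with i ≥ 1) at t(3).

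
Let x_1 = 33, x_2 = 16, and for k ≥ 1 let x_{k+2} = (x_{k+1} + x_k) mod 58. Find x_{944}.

We have x_1 = 33,  x_2 = 16,  x_3 = 49,  x_4 = 7,  x_5 = 56,  x_6 = 5,  x_7 = 3,  x_8 = 8,  x_9 = 11,  x_{10} = 19,  x_{11} = 30,  x_{12} = 49,  x_{13} = 21,  x_{14} = 12,  x_{15} = 33,  x_{16} = 45,  x_{17} = 20,  x_{18} = 7,  x_{19} = 27,  x_{20} = 34,  x_{21} = 3,  x_{22} = 37,  x_{23} = 40,  x_{24} = 19,  x_{25} = 1,  x_{26} = 20,  x_{27} = 21,  x_{28} = 41,  x_{29} = 4,  x_{30} = 45,  x_{31} = 49,  x_{32} = 36,  x_{33} = 27,  x_{34} = 5,  x_{35} = 32,  x_{36} = 37,  x_{37} = 11,  x_{38} = 48,  x_{39} = 1,  x_{40} = 49,  x_{41} = 50,  x_{42} = 41,  x_{43} = 33,  x_{44} = 16.
The sequence repeats with period 42.
So x_{944} = x_{1 + ((944-1) mod 42)} = x_{20} = 34.

34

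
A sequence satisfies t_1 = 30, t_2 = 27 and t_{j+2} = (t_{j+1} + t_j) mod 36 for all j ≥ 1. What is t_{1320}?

33

Listing terms: t_1 = 30; t_2 = 27; t_3 = 21; t_4 = 12; t_5 = 33; t_6 = 9; t_7 = 6; t_8 = 15; t_9 = 21; t_{10} = 0; t_{11} = 21; t_{12} = 21; t_{13} = 6; t_{14} = 27; t_{15} = 33; t_{16} = 24; t_{17} = 21; t_{18} = 9; t_{19} = 30; t_{20} = 3; t_{21} = 33; t_{22} = 0; t_{23} = 33; t_{24} = 33; t_{25} = 30; t_{26} = 27.
The sequence repeats with period 24.
So t_{1320} = t_{1 + ((1320-1) mod 24)} = t_{24} = 33.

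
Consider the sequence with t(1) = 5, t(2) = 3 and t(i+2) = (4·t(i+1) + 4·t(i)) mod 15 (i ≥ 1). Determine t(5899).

5

t(1) = 5,  t(2) = 3,  t(3) = 2,  t(4) = 5,  t(5) = 13,  t(6) = 12,  t(7) = 10,  t(8) = 13,  t(9) = 2,  t(10) = 0,  t(11) = 8,  t(12) = 2,  t(13) = 10,  t(14) = 3,  t(15) = 7,  t(16) = 10,  t(17) = 8,  t(18) = 12,  t(19) = 5,  t(20) = 8,  t(21) = 7,  t(22) = 0,  t(23) = 13,  t(24) = 7,  t(25) = 5,  t(26) = 3.
The sequence repeats with period 24.
(5899 - 1) mod 24 = 18, so t(5899) = t(19) = 5.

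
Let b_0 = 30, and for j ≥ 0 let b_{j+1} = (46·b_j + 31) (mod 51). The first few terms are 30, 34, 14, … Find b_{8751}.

24

b_0 = 30; b_1 = 34; b_2 = 14; b_3 = 12; b_4 = 22; b_5 = 23; b_6 = 18; b_7 = 43; b_8 = 20; b_9 = 33; b_{10} = 19; b_{11} = 38; b_{12} = 45; b_{13} = 10; b_{14} = 32; b_{15} = 24; b_{16} = 13; b_{17} = 17; b_{18} = 48; b_{19} = 46; b_{20} = 5; b_{21} = 6; b_{22} = 1; b_{23} = 26; b_{24} = 3; b_{25} = 16; b_{26} = 2; b_{27} = 21; b_{28} = 28; b_{29} = 44; b_{30} = 15; b_{31} = 7; b_{32} = 47; b_{33} = 0; b_{34} = 31; b_{35} = 29; b_{36} = 39; b_{37} = 40; b_{38} = 35; b_{39} = 9; b_{40} = 37; b_{41} = 50; b_{42} = 36; b_{43} = 4; b_{44} = 11; b_{45} = 27; b_{46} = 49; b_{47} = 41; b_{48} = 30.
Since b_{48} = b_0 = 30, the sequence is periodic with period 48.
(8751 - 0) mod 48 = 15, so b_{8751} = b_{15} = 24.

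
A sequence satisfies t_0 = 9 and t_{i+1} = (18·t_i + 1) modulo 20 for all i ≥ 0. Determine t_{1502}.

We have t_0 = 9; t_1 = 3; t_2 = 15; t_3 = 11; t_4 = 19; t_5 = 3.
Since t_5 = t_1 = 3, the sequence is eventually periodic: after a pre-period of length 1 it cycles with period 4.
For i ≥ 1, t_i depends only on (i - 1) mod 4. (1502 - 1) mod 4 = 1, so t_{1502} = t_2 = 15.

15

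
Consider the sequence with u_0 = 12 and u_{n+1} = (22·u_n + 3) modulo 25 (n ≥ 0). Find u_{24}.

12

Listing terms: u_0 = 12, u_1 = 17, u_2 = 2, u_3 = 22, u_4 = 12.
The sequence repeats with period 4.
(24 - 0) mod 4 = 0, so u_{24} = u_0 = 12.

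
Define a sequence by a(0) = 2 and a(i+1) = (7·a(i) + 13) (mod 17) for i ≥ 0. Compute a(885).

4

Computing terms: a(0) = 2; a(1) = 10; a(2) = 15; a(3) = 16; a(4) = 6; a(5) = 4; a(6) = 7; a(7) = 11; a(8) = 5; a(9) = 14; a(10) = 9; a(11) = 8; a(12) = 1; a(13) = 3; a(14) = 0; a(15) = 13; a(16) = 2.
The sequence repeats with period 16.
(885 - 0) mod 16 = 5, so a(885) = a(5) = 4.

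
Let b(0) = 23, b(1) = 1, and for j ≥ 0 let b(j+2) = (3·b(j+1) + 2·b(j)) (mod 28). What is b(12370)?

21

Computing terms: b(0) = 23,  b(1) = 1,  b(2) = 21,  b(3) = 9,  b(4) = 13,  b(5) = 1,  b(6) = 1,  b(7) = 5,  b(8) = 17,  b(9) = 5,  b(10) = 21,  b(11) = 17,  b(12) = 9,  b(13) = 5,  b(14) = 5,  b(15) = 25,  b(16) = 1,  b(17) = 25,  b(18) = 21,  b(19) = 1,  b(20) = 17,  b(21) = 25,  b(22) = 25,  b(23) = 13,  b(24) = 5,  b(25) = 13,  b(26) = 21,  b(27) = 5,  b(28) = 1,  b(29) = 13,  b(30) = 13,  b(31) = 9,  b(32) = 25,  b(33) = 9,  b(34) = 21,  b(35) = 25,  b(36) = 5,  b(37) = 9,  b(38) = 9,  b(39) = 17,  b(40) = 13,  b(41) = 17,  b(42) = 21,  b(43) = 13,  b(44) = 25,  b(45) = 17,  b(46) = 17,  b(47) = 1,  b(48) = 9,  b(49) = 1,  b(50) = 21.
Since (b(49), b(50)) = (b(1), b(2)) = (1, 21) (two consecutive terms determine the rest), the sequence is eventually periodic: after a pre-period of length 1 it cycles with period 48.
For j ≥ 1, b(j) depends only on (j - 1) mod 48. (12370 - 1) mod 48 = 33, so b(12370) = b(34) = 21.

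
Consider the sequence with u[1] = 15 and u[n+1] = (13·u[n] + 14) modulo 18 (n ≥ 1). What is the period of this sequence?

u[1] = 15,  u[2] = 11,  u[3] = 13,  u[4] = 3,  u[5] = 17,  u[6] = 1,  u[7] = 9,  u[8] = 5,  u[9] = 7,  u[10] = 15.
The sequence repeats with period 9.

9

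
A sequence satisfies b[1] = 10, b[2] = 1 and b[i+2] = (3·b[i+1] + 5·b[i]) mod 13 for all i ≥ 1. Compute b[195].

Computing terms: b[1] = 10; b[2] = 1; b[3] = 1; b[4] = 8; b[5] = 3; b[6] = 10; b[7] = 6; b[8] = 3; b[9] = 0; b[10] = 2; b[11] = 6; b[12] = 2; b[13] = 10; b[14] = 1.
Since (b[13], b[14]) = (b[1], b[2]) = (10, 1) (two consecutive terms determine the rest), the sequence is periodic with period 12.
So b[195] = b[1 + ((195-1) mod 12)] = b[3] = 1.

1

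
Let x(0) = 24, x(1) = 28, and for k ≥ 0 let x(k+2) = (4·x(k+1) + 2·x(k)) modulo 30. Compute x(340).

Listing terms: x(0) = 24; x(1) = 28; x(2) = 10; x(3) = 6; x(4) = 14; x(5) = 8; x(6) = 0; x(7) = 16; x(8) = 4; x(9) = 18; x(10) = 20; x(11) = 26; x(12) = 24; x(13) = 28.
Since (x(12), x(13)) = (x(0), x(1)) = (24, 28) (two consecutive terms determine the rest), the sequence is periodic with period 12.
So x(340) = x(0 + ((340-0) mod 12)) = x(4) = 14.

14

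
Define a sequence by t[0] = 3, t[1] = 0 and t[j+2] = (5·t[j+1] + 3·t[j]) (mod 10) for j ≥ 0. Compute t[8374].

t[0] = 3,  t[1] = 0,  t[2] = 9,  t[3] = 5,  t[4] = 2,  t[5] = 5,  t[6] = 1,  t[7] = 0,  t[8] = 3,  t[9] = 5,  t[10] = 4,  t[11] = 5,  t[12] = 7,  t[13] = 0,  t[14] = 1,  t[15] = 5,  t[16] = 8,  t[17] = 5,  t[18] = 9,  t[19] = 0,  t[20] = 7,  t[21] = 5,  t[22] = 6,  t[23] = 5,  t[24] = 3,  t[25] = 0.
Since (t[24], t[25]) = (t[0], t[1]) = (3, 0) (two consecutive terms determine the rest), the sequence is periodic with period 24.
(8374 - 0) mod 24 = 22, so t[8374] = t[22] = 6.

6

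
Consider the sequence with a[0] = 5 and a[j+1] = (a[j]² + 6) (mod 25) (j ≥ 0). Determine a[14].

17

Computing terms: a[0] = 5,  a[1] = 6,  a[2] = 17,  a[3] = 20,  a[4] = 6.
Since a[4] = a[1] = 6, the sequence is eventually periodic: after a pre-period of length 1 it cycles with period 3.
For j ≥ 1, a[j] depends only on (j - 1) mod 3. (14 - 1) mod 3 = 1, so a[14] = a[2] = 17.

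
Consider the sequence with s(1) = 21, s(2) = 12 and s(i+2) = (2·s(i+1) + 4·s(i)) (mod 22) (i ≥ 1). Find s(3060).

Computing terms: s(1) = 21,  s(2) = 12,  s(3) = 20,  s(4) = 0,  s(5) = 14,  s(6) = 6,  s(7) = 2,  s(8) = 6,  s(9) = 20,  s(10) = 20,  s(11) = 10,  s(12) = 12,  s(13) = 20.
Since (s(12), s(13)) = (s(2), s(3)) = (12, 20) (two consecutive terms determine the rest), the sequence is eventually periodic: after a pre-period of length 1 it cycles with period 10.
For i ≥ 2, s(i) depends only on (i - 2) mod 10. (3060 - 2) mod 10 = 8, so s(3060) = s(10) = 20.

20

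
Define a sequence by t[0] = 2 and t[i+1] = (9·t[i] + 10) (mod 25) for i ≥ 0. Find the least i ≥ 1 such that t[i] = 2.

10

Listing terms: t[0] = 2, t[1] = 3, t[2] = 12, t[3] = 18, t[4] = 22, t[5] = 8, t[6] = 7, t[7] = 23, t[8] = 17, t[9] = 13, t[10] = 2.
The sequence repeats with period 10.
The value 2 next appears (with i ≥ 1) at t[10].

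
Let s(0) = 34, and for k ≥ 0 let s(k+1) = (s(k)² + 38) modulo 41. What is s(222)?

Computing terms: s(0) = 34, s(1) = 5, s(2) = 22, s(3) = 30, s(4) = 36, s(5) = 22.
Since s(5) = s(2) = 22, the sequence is eventually periodic: after a pre-period of length 2 it cycles with period 3.
For k ≥ 2, s(k) depends only on (k - 2) mod 3. (222 - 2) mod 3 = 1, so s(222) = s(3) = 30.

30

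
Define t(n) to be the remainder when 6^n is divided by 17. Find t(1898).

We have t(0) = 1; t(1) = 6; t(2) = 2; t(3) = 12; t(4) = 4; t(5) = 7; t(6) = 8; t(7) = 14; t(8) = 16; t(9) = 11; t(10) = 15; t(11) = 5; t(12) = 13; t(13) = 10; t(14) = 9; t(15) = 3; t(16) = 1.
Since t(16) = t(0) = 1, the sequence is periodic with period 16.
So t(1898) = t(0 + ((1898-0) mod 16)) = t(10) = 15.

15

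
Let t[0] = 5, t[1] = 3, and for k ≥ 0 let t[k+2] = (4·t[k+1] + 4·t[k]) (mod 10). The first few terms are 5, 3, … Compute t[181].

8

t[0] = 5, t[1] = 3, t[2] = 2, t[3] = 0, t[4] = 8, t[5] = 2, t[6] = 0.
Since (t[5], t[6]) = (t[2], t[3]) = (2, 0) (two consecutive terms determine the rest), the sequence is eventually periodic: after a pre-period of length 2 it cycles with period 3.
For k ≥ 2, t[k] depends only on (k - 2) mod 3. (181 - 2) mod 3 = 2, so t[181] = t[4] = 8.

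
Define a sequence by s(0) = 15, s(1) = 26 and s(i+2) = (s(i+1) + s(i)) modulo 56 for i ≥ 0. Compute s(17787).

3

We have s(0) = 15; s(1) = 26; s(2) = 41; s(3) = 11; s(4) = 52; s(5) = 7; s(6) = 3; s(7) = 10; s(8) = 13; s(9) = 23; s(10) = 36; s(11) = 3; s(12) = 39; s(13) = 42; s(14) = 25; s(15) = 11; s(16) = 36; s(17) = 47; s(18) = 27; s(19) = 18; s(20) = 45; s(21) = 7; s(22) = 52; s(23) = 3; s(24) = 55; s(25) = 2; s(26) = 1; s(27) = 3; s(28) = 4; s(29) = 7; s(30) = 11; s(31) = 18; s(32) = 29; s(33) = 47; s(34) = 20; s(35) = 11; s(36) = 31; s(37) = 42; s(38) = 17; s(39) = 3; s(40) = 20; s(41) = 23; s(42) = 43; s(43) = 10; s(44) = 53; s(45) = 7; s(46) = 4; s(47) = 11; s(48) = 15; s(49) = 26.
The sequence repeats with period 48.
So s(17787) = s(0 + ((17787-0) mod 48)) = s(27) = 3.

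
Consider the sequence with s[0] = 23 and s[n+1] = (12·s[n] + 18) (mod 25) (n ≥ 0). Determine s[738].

6

We have s[0] = 23; s[1] = 19; s[2] = 21; s[3] = 20; s[4] = 8; s[5] = 14; s[6] = 11; s[7] = 0; s[8] = 18; s[9] = 9; s[10] = 1; s[11] = 5; s[12] = 3; s[13] = 4; s[14] = 16; s[15] = 10; s[16] = 13; s[17] = 24; s[18] = 6; s[19] = 15; s[20] = 23.
The sequence repeats with period 20.
So s[738] = s[0 + ((738-0) mod 20)] = s[18] = 6.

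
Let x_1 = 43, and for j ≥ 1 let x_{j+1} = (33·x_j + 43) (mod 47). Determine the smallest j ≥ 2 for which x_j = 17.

We have x_1 = 43,  x_2 = 5,  x_3 = 20,  x_4 = 45,  x_5 = 24,  x_6 = 36,  x_7 = 9,  x_8 = 11,  x_9 = 30,  x_{10} = 46,  x_{11} = 10,  x_{12} = 44,  x_{13} = 38,  x_{14} = 28,  x_{15} = 27,  x_{16} = 41,  x_{17} = 33,  x_{18} = 4,  x_{19} = 34,  x_{20} = 37,  x_{21} = 42,  x_{22} = 19,  x_{23} = 12,  x_{24} = 16,  x_{25} = 7,  x_{26} = 39,  x_{27} = 14,  x_{28} = 35,  x_{29} = 23,  x_{30} = 3,  x_{31} = 1,  x_{32} = 29,  x_{33} = 13,  x_{34} = 2,  x_{35} = 15,  x_{36} = 21,  x_{37} = 31,  x_{38} = 32,  x_{39} = 18,  x_{40} = 26,  x_{41} = 8,  x_{42} = 25,  x_{43} = 22,  x_{44} = 17,  x_{45} = 40,  x_{46} = 0,  x_{47} = 43.
Since x_{47} = x_1 = 43, the sequence is periodic with period 46.
The value 17 first appears (with j ≥ 2) at x_{44}.

44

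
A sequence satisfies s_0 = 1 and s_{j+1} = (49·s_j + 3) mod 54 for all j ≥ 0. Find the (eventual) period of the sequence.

18

Computing terms: s_0 = 1; s_1 = 52; s_2 = 13; s_3 = 46; s_4 = 43; s_5 = 4; s_6 = 37; s_7 = 34; s_8 = 49; s_9 = 28; s_{10} = 25; s_{11} = 40; s_{12} = 19; s_{13} = 16; s_{14} = 31; s_{15} = 10; s_{16} = 7; s_{17} = 22; s_{18} = 1.
Since s_{18} = s_0 = 1, the sequence is periodic with period 18.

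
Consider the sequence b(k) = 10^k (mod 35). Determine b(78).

b(0) = 1; b(1) = 10; b(2) = 30; b(3) = 20; b(4) = 25; b(5) = 5; b(6) = 15; b(7) = 10.
Since b(7) = b(1) = 10, the sequence is eventually periodic: after a pre-period of length 1 it cycles with period 6.
For k ≥ 1, b(k) depends only on (k - 1) mod 6. (78 - 1) mod 6 = 5, so b(78) = b(6) = 15.

15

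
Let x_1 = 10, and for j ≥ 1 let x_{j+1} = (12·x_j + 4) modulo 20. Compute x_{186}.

4

We have x_1 = 10, x_2 = 4, x_3 = 12, x_4 = 8, x_5 = 0, x_6 = 4.
Since x_6 = x_2 = 4, the sequence is eventually periodic: after a pre-period of length 1 it cycles with period 4.
For j ≥ 2, x_j depends only on (j - 2) mod 4. (186 - 2) mod 4 = 0, so x_{186} = x_2 = 4.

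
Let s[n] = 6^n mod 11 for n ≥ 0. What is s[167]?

s[0] = 1, s[1] = 6, s[2] = 3, s[3] = 7, s[4] = 9, s[5] = 10, s[6] = 5, s[7] = 8, s[8] = 4, s[9] = 2, s[10] = 1.
The sequence repeats with period 10.
So s[167] = s[0 + ((167-0) mod 10)] = s[7] = 8.

8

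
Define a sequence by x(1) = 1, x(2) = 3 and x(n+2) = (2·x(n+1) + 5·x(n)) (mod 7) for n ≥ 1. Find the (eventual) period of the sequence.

24

x(1) = 1, x(2) = 3, x(3) = 4, x(4) = 2, x(5) = 3, x(6) = 2, x(7) = 5, x(8) = 6, x(9) = 2, x(10) = 6, x(11) = 1, x(12) = 4, x(13) = 6, x(14) = 4, x(15) = 3, x(16) = 5, x(17) = 4, x(18) = 5, x(19) = 2, x(20) = 1, x(21) = 5, x(22) = 1, x(23) = 6, x(24) = 3, x(25) = 1, x(26) = 3.
The sequence repeats with period 24.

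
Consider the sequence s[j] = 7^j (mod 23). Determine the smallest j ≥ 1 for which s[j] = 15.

9

Listing terms: s[0] = 1; s[1] = 7; s[2] = 3; s[3] = 21; s[4] = 9; s[5] = 17; s[6] = 4; s[7] = 5; s[8] = 12; s[9] = 15; s[10] = 13; s[11] = 22; s[12] = 16; s[13] = 20; s[14] = 2; s[15] = 14; s[16] = 6; s[17] = 19; s[18] = 18; s[19] = 11; s[20] = 8; s[21] = 10; s[22] = 1.
The sequence repeats with period 22.
The value 15 first appears (with j ≥ 1) at s[9].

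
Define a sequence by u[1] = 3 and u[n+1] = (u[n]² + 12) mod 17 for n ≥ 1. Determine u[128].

4

We have u[1] = 3; u[2] = 4; u[3] = 11; u[4] = 14; u[5] = 4.
Since u[5] = u[2] = 4, the sequence is eventually periodic: after a pre-period of length 1 it cycles with period 3.
For n ≥ 2, u[n] depends only on (n - 2) mod 3. (128 - 2) mod 3 = 0, so u[128] = u[2] = 4.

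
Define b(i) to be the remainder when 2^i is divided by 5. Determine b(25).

b(1) = 2; b(2) = 4; b(3) = 3; b(4) = 1; b(5) = 2.
The sequence repeats with period 4.
(25 - 1) mod 4 = 0, so b(25) = b(1) = 2.

2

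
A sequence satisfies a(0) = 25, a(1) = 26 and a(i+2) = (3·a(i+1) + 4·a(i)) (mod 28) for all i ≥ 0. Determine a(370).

22

a(0) = 25,  a(1) = 26,  a(2) = 10,  a(3) = 22,  a(4) = 22,  a(5) = 14,  a(6) = 18,  a(7) = 26,  a(8) = 10.
Since (a(7), a(8)) = (a(1), a(2)) = (26, 10) (two consecutive terms determine the rest), the sequence is eventually periodic: after a pre-period of length 1 it cycles with period 6.
For i ≥ 1, a(i) depends only on (i - 1) mod 6. (370 - 1) mod 6 = 3, so a(370) = a(4) = 22.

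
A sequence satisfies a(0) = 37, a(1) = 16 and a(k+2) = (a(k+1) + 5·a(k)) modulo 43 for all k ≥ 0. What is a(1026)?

19

We have a(0) = 37,  a(1) = 16,  a(2) = 29,  a(3) = 23,  a(4) = 39,  a(5) = 25,  a(6) = 5,  a(7) = 1,  a(8) = 26,  a(9) = 31,  a(10) = 32,  a(11) = 15,  a(12) = 3,  a(13) = 35,  a(14) = 7,  a(15) = 10,  a(16) = 2,  a(17) = 9,  a(18) = 19,  a(19) = 21,  a(20) = 30,  a(21) = 6,  a(22) = 27,  a(23) = 14,  a(24) = 20,  a(25) = 4,  a(26) = 18,  a(27) = 38,  a(28) = 42,  a(29) = 17,  a(30) = 12,  a(31) = 11,  a(32) = 28,  a(33) = 40,  a(34) = 8,  a(35) = 36,  a(36) = 33,  a(37) = 41,  a(38) = 34,  a(39) = 24,  a(40) = 22,  a(41) = 13,  a(42) = 37,  a(43) = 16.
The sequence repeats with period 42.
So a(1026) = a(0 + ((1026-0) mod 42)) = a(18) = 19.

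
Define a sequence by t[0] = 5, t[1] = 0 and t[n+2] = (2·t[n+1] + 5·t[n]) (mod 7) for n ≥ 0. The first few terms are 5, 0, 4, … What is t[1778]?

4

Computing terms: t[0] = 5; t[1] = 0; t[2] = 4; t[3] = 1; t[4] = 1; t[5] = 0; t[6] = 5; t[7] = 3; t[8] = 3; t[9] = 0; t[10] = 1; t[11] = 2; t[12] = 2; t[13] = 0; t[14] = 3; t[15] = 6; t[16] = 6; t[17] = 0; t[18] = 2; t[19] = 4; t[20] = 4; t[21] = 0; t[22] = 6; t[23] = 5; t[24] = 5; t[25] = 0.
The sequence repeats with period 24.
So t[1778] = t[0 + ((1778-0) mod 24)] = t[2] = 4.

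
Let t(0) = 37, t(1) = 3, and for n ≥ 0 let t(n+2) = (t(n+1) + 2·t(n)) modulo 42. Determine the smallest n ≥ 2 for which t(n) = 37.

Computing terms: t(0) = 37, t(1) = 3, t(2) = 35, t(3) = 41, t(4) = 27, t(5) = 25, t(6) = 37, t(7) = 3.
Since (t(6), t(7)) = (t(0), t(1)) = (37, 3) (two consecutive terms determine the rest), the sequence is periodic with period 6.
The value 37 next appears (with n ≥ 2) at t(6).

6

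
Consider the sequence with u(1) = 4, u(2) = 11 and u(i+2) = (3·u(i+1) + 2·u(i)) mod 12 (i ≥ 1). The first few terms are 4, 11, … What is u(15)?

5

Listing terms: u(1) = 4,  u(2) = 11,  u(3) = 5,  u(4) = 1,  u(5) = 1,  u(6) = 5,  u(7) = 5,  u(8) = 1.
Since (u(7), u(8)) = (u(3), u(4)) = (5, 1) (two consecutive terms determine the rest), the sequence is eventually periodic: after a pre-period of length 2 it cycles with period 4.
For i ≥ 3, u(i) depends only on (i - 3) mod 4. (15 - 3) mod 4 = 0, so u(15) = u(3) = 5.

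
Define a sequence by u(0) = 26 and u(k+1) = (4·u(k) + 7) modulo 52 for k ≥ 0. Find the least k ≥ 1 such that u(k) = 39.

Computing terms: u(0) = 26; u(1) = 7; u(2) = 35; u(3) = 43; u(4) = 23; u(5) = 47; u(6) = 39; u(7) = 7.
Since u(7) = u(1) = 7, the sequence is eventually periodic: after a pre-period of length 1 it cycles with period 6.
The value 39 first appears (with k ≥ 1) at u(6).

6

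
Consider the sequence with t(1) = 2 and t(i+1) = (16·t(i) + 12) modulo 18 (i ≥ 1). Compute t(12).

Listing terms: t(1) = 2,  t(2) = 8,  t(3) = 14,  t(4) = 2.
Since t(4) = t(1) = 2, the sequence is periodic with period 3.
(12 - 1) mod 3 = 2, so t(12) = t(3) = 14.

14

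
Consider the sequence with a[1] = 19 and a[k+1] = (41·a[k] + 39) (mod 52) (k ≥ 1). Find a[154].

30

We have a[1] = 19, a[2] = 38, a[3] = 37, a[4] = 48, a[5] = 31, a[6] = 10, a[7] = 33, a[8] = 40, a[9] = 15, a[10] = 30, a[11] = 21, a[12] = 16, a[13] = 19.
The sequence repeats with period 12.
(154 - 1) mod 12 = 9, so a[154] = a[10] = 30.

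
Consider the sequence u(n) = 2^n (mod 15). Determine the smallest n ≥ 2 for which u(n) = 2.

5

Computing terms: u(1) = 2; u(2) = 4; u(3) = 8; u(4) = 1; u(5) = 2.
Since u(5) = u(1) = 2, the sequence is periodic with period 4.
The value 2 next appears (with n ≥ 2) at u(5).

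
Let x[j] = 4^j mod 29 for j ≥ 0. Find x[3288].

20

We have x[0] = 1; x[1] = 4; x[2] = 16; x[3] = 6; x[4] = 24; x[5] = 9; x[6] = 7; x[7] = 28; x[8] = 25; x[9] = 13; x[10] = 23; x[11] = 5; x[12] = 20; x[13] = 22; x[14] = 1.
The sequence repeats with period 14.
So x[3288] = x[0 + ((3288-0) mod 14)] = x[12] = 20.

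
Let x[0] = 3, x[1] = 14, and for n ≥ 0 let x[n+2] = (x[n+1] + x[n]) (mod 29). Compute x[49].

3

Listing terms: x[0] = 3, x[1] = 14, x[2] = 17, x[3] = 2, x[4] = 19, x[5] = 21, x[6] = 11, x[7] = 3, x[8] = 14.
Since (x[7], x[8]) = (x[0], x[1]) = (3, 14) (two consecutive terms determine the rest), the sequence is periodic with period 7.
(49 - 0) mod 7 = 0, so x[49] = x[0] = 3.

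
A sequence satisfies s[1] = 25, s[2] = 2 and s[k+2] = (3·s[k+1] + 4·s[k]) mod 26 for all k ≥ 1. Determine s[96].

24

Computing terms: s[1] = 25,  s[2] = 2,  s[3] = 2,  s[4] = 14,  s[5] = 24,  s[6] = 24,  s[7] = 12,  s[8] = 2,  s[9] = 2.
Since (s[8], s[9]) = (s[2], s[3]) = (2, 2) (two consecutive terms determine the rest), the sequence is eventually periodic: after a pre-period of length 1 it cycles with period 6.
For k ≥ 2, s[k] depends only on (k - 2) mod 6. (96 - 2) mod 6 = 4, so s[96] = s[6] = 24.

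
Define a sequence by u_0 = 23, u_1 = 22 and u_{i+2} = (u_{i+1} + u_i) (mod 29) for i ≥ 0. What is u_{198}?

We have u_0 = 23, u_1 = 22, u_2 = 16, u_3 = 9, u_4 = 25, u_5 = 5, u_6 = 1, u_7 = 6, u_8 = 7, u_9 = 13, u_{10} = 20, u_{11} = 4, u_{12} = 24, u_{13} = 28, u_{14} = 23, u_{15} = 22.
Since (u_{14}, u_{15}) = (u_0, u_1) = (23, 22) (two consecutive terms determine the rest), the sequence is periodic with period 14.
So u_{198} = u_{0 + ((198-0) mod 14)} = u_2 = 16.

16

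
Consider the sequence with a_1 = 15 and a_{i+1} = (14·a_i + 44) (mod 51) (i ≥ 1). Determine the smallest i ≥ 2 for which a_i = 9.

11

Listing terms: a_1 = 15,  a_2 = 50,  a_3 = 30,  a_4 = 5,  a_5 = 12,  a_6 = 8,  a_7 = 3,  a_8 = 35,  a_9 = 24,  a_{10} = 23,  a_{11} = 9,  a_{12} = 17,  a_{13} = 27,  a_{14} = 14,  a_{15} = 36,  a_{16} = 38,  a_{17} = 15.
Since a_{17} = a_1 = 15, the sequence is periodic with period 16.
The value 9 first appears (with i ≥ 2) at a_{11}.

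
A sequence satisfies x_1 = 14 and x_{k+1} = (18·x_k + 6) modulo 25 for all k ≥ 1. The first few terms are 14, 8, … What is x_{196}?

6

x_1 = 14, x_2 = 8, x_3 = 0, x_4 = 6, x_5 = 14.
Since x_5 = x_1 = 14, the sequence is periodic with period 4.
(196 - 1) mod 4 = 3, so x_{196} = x_4 = 6.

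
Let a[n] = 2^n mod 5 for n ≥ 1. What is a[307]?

3

Listing terms: a[1] = 2, a[2] = 4, a[3] = 3, a[4] = 1, a[5] = 2.
Since a[5] = a[1] = 2, the sequence is periodic with period 4.
So a[307] = a[1 + ((307-1) mod 4)] = a[3] = 3.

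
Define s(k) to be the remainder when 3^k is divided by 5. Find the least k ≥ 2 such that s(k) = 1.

Listing terms: s(1) = 3,  s(2) = 4,  s(3) = 2,  s(4) = 1,  s(5) = 3.
The sequence repeats with period 4.
The value 1 first appears (with k ≥ 2) at s(4).

4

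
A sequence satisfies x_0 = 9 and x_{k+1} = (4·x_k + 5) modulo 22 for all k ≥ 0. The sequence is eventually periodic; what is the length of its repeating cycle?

5

Listing terms: x_0 = 9; x_1 = 19; x_2 = 15; x_3 = 21; x_4 = 1; x_5 = 9.
Since x_5 = x_0 = 9, the sequence is periodic with period 5.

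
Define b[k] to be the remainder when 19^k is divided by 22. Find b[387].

13

Computing terms: b[1] = 19,  b[2] = 9,  b[3] = 17,  b[4] = 15,  b[5] = 21,  b[6] = 3,  b[7] = 13,  b[8] = 5,  b[9] = 7,  b[10] = 1,  b[11] = 19.
The sequence repeats with period 10.
So b[387] = b[1 + ((387-1) mod 10)] = b[7] = 13.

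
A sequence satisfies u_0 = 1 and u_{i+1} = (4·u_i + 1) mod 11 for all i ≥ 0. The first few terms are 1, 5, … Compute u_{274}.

0

Listing terms: u_0 = 1, u_1 = 5, u_2 = 10, u_3 = 8, u_4 = 0, u_5 = 1.
Since u_5 = u_0 = 1, the sequence is periodic with period 5.
So u_{274} = u_{0 + ((274-0) mod 5)} = u_4 = 0.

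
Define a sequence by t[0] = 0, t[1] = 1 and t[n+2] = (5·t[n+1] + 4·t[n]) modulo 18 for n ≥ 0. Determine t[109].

17

t[0] = 0,  t[1] = 1,  t[2] = 5,  t[3] = 11,  t[4] = 3,  t[5] = 5,  t[6] = 1,  t[7] = 7,  t[8] = 3,  t[9] = 7,  t[10] = 11,  t[11] = 11,  t[12] = 9,  t[13] = 17,  t[14] = 13,  t[15] = 7,  t[16] = 15,  t[17] = 13,  t[18] = 17,  t[19] = 11,  t[20] = 15,  t[21] = 11,  t[22] = 7,  t[23] = 7,  t[24] = 9,  t[25] = 1,  t[26] = 5.
Since (t[25], t[26]) = (t[1], t[2]) = (1, 5) (two consecutive terms determine the rest), the sequence is eventually periodic: after a pre-period of length 1 it cycles with period 24.
For n ≥ 1, t[n] depends only on (n - 1) mod 24. (109 - 1) mod 24 = 12, so t[109] = t[13] = 17.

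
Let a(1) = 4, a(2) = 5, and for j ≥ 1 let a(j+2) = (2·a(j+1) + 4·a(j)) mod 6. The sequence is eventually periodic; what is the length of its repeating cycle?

a(1) = 4,  a(2) = 5,  a(3) = 2,  a(4) = 0,  a(5) = 2,  a(6) = 4,  a(7) = 4,  a(8) = 0,  a(9) = 4,  a(10) = 2,  a(11) = 2,  a(12) = 0.
Since (a(11), a(12)) = (a(3), a(4)) = (2, 0) (two consecutive terms determine the rest), the sequence is eventually periodic: after a pre-period of length 2 it cycles with period 8.

8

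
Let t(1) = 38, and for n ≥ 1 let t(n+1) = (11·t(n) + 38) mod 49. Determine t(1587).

Listing terms: t(1) = 38, t(2) = 15, t(3) = 7, t(4) = 17, t(5) = 29, t(6) = 14, t(7) = 45, t(8) = 43, t(9) = 21, t(10) = 24, t(11) = 8, t(12) = 28, t(13) = 3, t(14) = 22, t(15) = 35, t(16) = 31, t(17) = 36, t(18) = 42, t(19) = 10, t(20) = 1, t(21) = 0, t(22) = 38.
The sequence repeats with period 21.
So t(1587) = t(1 + ((1587-1) mod 21)) = t(12) = 28.

28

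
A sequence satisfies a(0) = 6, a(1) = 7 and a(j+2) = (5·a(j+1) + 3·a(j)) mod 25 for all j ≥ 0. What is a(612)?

We have a(0) = 6,  a(1) = 7,  a(2) = 3,  a(3) = 11,  a(4) = 14,  a(5) = 3,  a(6) = 7,  a(7) = 19,  a(8) = 16,  a(9) = 12,  a(10) = 8,  a(11) = 1,  a(12) = 4,  a(13) = 23,  a(14) = 2,  a(15) = 4,  a(16) = 1,  a(17) = 17,  a(18) = 13,  a(19) = 16,  a(20) = 19,  a(21) = 18,  a(22) = 22,  a(23) = 14,  a(24) = 11,  a(25) = 22,  a(26) = 18,  a(27) = 6,  a(28) = 9,  a(29) = 13,  a(30) = 17,  a(31) = 24,  a(32) = 21,  a(33) = 2,  a(34) = 23,  a(35) = 21,  a(36) = 24,  a(37) = 8,  a(38) = 12,  a(39) = 9,  a(40) = 6,  a(41) = 7.
The sequence repeats with period 40.
(612 - 0) mod 40 = 12, so a(612) = a(12) = 4.

4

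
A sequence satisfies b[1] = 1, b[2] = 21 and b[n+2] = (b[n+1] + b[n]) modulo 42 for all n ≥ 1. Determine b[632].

Listing terms: b[1] = 1, b[2] = 21, b[3] = 22, b[4] = 1, b[5] = 23, b[6] = 24, b[7] = 5, b[8] = 29, b[9] = 34, b[10] = 21, b[11] = 13, b[12] = 34, b[13] = 5, b[14] = 39, b[15] = 2, b[16] = 41, b[17] = 1, b[18] = 0, b[19] = 1, b[20] = 1, b[21] = 2, b[22] = 3, b[23] = 5, b[24] = 8, b[25] = 13, b[26] = 21, b[27] = 34, b[28] = 13, b[29] = 5, b[30] = 18, b[31] = 23, b[32] = 41, b[33] = 22, b[34] = 21, b[35] = 1, b[36] = 22, b[37] = 23, b[38] = 3, b[39] = 26, b[40] = 29, b[41] = 13, b[42] = 0, b[43] = 13, b[44] = 13, b[45] = 26, b[46] = 39, b[47] = 23, b[48] = 20, b[49] = 1, b[50] = 21.
The sequence repeats with period 48.
So b[632] = b[1 + ((632-1) mod 48)] = b[8] = 29.

29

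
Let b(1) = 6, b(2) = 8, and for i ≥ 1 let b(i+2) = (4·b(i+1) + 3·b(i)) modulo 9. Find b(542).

We have b(1) = 6, b(2) = 8, b(3) = 5, b(4) = 8, b(5) = 2, b(6) = 5, b(7) = 8.
Since (b(6), b(7)) = (b(3), b(4)) = (5, 8) (two consecutive terms determine the rest), the sequence is eventually periodic: after a pre-period of length 2 it cycles with period 3.
For i ≥ 3, b(i) depends only on (i - 3) mod 3. (542 - 3) mod 3 = 2, so b(542) = b(5) = 2.

2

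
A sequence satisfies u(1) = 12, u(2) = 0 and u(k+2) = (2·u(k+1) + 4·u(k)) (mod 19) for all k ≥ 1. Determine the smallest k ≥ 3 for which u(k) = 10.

3

Listing terms: u(1) = 12; u(2) = 0; u(3) = 10; u(4) = 1; u(5) = 4; u(6) = 12; u(7) = 2; u(8) = 14; u(9) = 17; u(10) = 14; u(11) = 1; u(12) = 1; u(13) = 6; u(14) = 16; u(15) = 18; u(16) = 5; u(17) = 6; u(18) = 13; u(19) = 12; u(20) = 0.
The sequence repeats with period 18.
The value 10 first appears (with k ≥ 3) at u(3).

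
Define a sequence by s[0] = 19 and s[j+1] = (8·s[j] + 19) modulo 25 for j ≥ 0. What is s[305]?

Listing terms: s[0] = 19,  s[1] = 21,  s[2] = 12,  s[3] = 15,  s[4] = 14,  s[5] = 6,  s[6] = 17,  s[7] = 5,  s[8] = 9,  s[9] = 16,  s[10] = 22,  s[11] = 20,  s[12] = 4,  s[13] = 1,  s[14] = 2,  s[15] = 10,  s[16] = 24,  s[17] = 11,  s[18] = 7,  s[19] = 0,  s[20] = 19.
The sequence repeats with period 20.
(305 - 0) mod 20 = 5, so s[305] = s[5] = 6.

6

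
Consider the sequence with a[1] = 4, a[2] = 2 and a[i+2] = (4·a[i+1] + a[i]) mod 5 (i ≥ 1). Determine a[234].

0

Listing terms: a[1] = 4, a[2] = 2, a[3] = 2, a[4] = 0, a[5] = 2, a[6] = 3, a[7] = 4, a[8] = 4, a[9] = 0, a[10] = 4, a[11] = 1, a[12] = 3, a[13] = 3, a[14] = 0, a[15] = 3, a[16] = 2, a[17] = 1, a[18] = 1, a[19] = 0, a[20] = 1, a[21] = 4, a[22] = 2.
The sequence repeats with period 20.
So a[234] = a[1 + ((234-1) mod 20)] = a[14] = 0.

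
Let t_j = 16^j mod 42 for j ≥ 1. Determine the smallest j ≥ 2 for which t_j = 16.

Computing terms: t_1 = 16,  t_2 = 4,  t_3 = 22,  t_4 = 16.
The sequence repeats with period 3.
The value 16 next appears (with j ≥ 2) at t_4.

4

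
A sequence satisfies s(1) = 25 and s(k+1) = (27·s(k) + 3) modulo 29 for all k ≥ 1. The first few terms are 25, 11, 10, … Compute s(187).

23

We have s(1) = 25,  s(2) = 11,  s(3) = 10,  s(4) = 12,  s(5) = 8,  s(6) = 16,  s(7) = 0,  s(8) = 3,  s(9) = 26,  s(10) = 9,  s(11) = 14,  s(12) = 4,  s(13) = 24,  s(14) = 13,  s(15) = 6,  s(16) = 20,  s(17) = 21,  s(18) = 19,  s(19) = 23,  s(20) = 15,  s(21) = 2,  s(22) = 28,  s(23) = 5,  s(24) = 22,  s(25) = 17,  s(26) = 27,  s(27) = 7,  s(28) = 18,  s(29) = 25.
Since s(29) = s(1) = 25, the sequence is periodic with period 28.
(187 - 1) mod 28 = 18, so s(187) = s(19) = 23.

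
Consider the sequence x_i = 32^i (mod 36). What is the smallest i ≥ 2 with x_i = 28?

6

We have x_1 = 32,  x_2 = 16,  x_3 = 8,  x_4 = 4,  x_5 = 20,  x_6 = 28,  x_7 = 32.
The sequence repeats with period 6.
The value 28 first appears (with i ≥ 2) at x_6.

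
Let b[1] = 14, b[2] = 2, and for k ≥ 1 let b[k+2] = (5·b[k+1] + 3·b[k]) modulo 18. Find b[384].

2

b[1] = 14, b[2] = 2, b[3] = 16, b[4] = 14, b[5] = 10, b[6] = 2, b[7] = 4, b[8] = 8, b[9] = 16, b[10] = 14.
Since (b[9], b[10]) = (b[3], b[4]) = (16, 14) (two consecutive terms determine the rest), the sequence is eventually periodic: after a pre-period of length 2 it cycles with period 6.
For k ≥ 3, b[k] depends only on (k - 3) mod 6. (384 - 3) mod 6 = 3, so b[384] = b[6] = 2.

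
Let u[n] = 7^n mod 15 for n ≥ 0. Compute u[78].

4

We have u[0] = 1, u[1] = 7, u[2] = 4, u[3] = 13, u[4] = 1.
Since u[4] = u[0] = 1, the sequence is periodic with period 4.
(78 - 0) mod 4 = 2, so u[78] = u[2] = 4.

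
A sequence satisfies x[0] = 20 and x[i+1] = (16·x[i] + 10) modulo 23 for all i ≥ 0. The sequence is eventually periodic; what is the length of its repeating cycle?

x[0] = 20; x[1] = 8; x[2] = 0; x[3] = 10; x[4] = 9; x[5] = 16; x[6] = 13; x[7] = 11; x[8] = 2; x[9] = 19; x[10] = 15; x[11] = 20.
Since x[11] = x[0] = 20, the sequence is periodic with period 11.

11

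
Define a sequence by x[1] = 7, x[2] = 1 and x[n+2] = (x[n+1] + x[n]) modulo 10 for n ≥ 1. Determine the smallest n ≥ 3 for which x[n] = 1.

We have x[1] = 7, x[2] = 1, x[3] = 8, x[4] = 9, x[5] = 7, x[6] = 6, x[7] = 3, x[8] = 9, x[9] = 2, x[10] = 1, x[11] = 3, x[12] = 4, x[13] = 7, x[14] = 1.
The sequence repeats with period 12.
The value 1 first appears (with n ≥ 3) at x[10].

10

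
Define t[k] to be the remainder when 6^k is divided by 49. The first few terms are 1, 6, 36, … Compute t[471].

13

Computing terms: t[0] = 1; t[1] = 6; t[2] = 36; t[3] = 20; t[4] = 22; t[5] = 34; t[6] = 8; t[7] = 48; t[8] = 43; t[9] = 13; t[10] = 29; t[11] = 27; t[12] = 15; t[13] = 41; t[14] = 1.
Since t[14] = t[0] = 1, the sequence is periodic with period 14.
(471 - 0) mod 14 = 9, so t[471] = t[9] = 13.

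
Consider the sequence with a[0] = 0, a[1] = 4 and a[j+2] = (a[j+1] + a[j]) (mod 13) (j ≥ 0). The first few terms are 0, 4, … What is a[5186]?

6

Listing terms: a[0] = 0, a[1] = 4, a[2] = 4, a[3] = 8, a[4] = 12, a[5] = 7, a[6] = 6, a[7] = 0, a[8] = 6, a[9] = 6, a[10] = 12, a[11] = 5, a[12] = 4, a[13] = 9, a[14] = 0, a[15] = 9, a[16] = 9, a[17] = 5, a[18] = 1, a[19] = 6, a[20] = 7, a[21] = 0, a[22] = 7, a[23] = 7, a[24] = 1, a[25] = 8, a[26] = 9, a[27] = 4, a[28] = 0, a[29] = 4.
Since (a[28], a[29]) = (a[0], a[1]) = (0, 4) (two consecutive terms determine the rest), the sequence is periodic with period 28.
(5186 - 0) mod 28 = 6, so a[5186] = a[6] = 6.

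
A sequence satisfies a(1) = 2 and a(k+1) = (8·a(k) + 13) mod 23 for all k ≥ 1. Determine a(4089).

5

a(1) = 2,  a(2) = 6,  a(3) = 15,  a(4) = 18,  a(5) = 19,  a(6) = 4,  a(7) = 22,  a(8) = 5,  a(9) = 7,  a(10) = 0,  a(11) = 13,  a(12) = 2.
Since a(12) = a(1) = 2, the sequence is periodic with period 11.
(4089 - 1) mod 11 = 7, so a(4089) = a(8) = 5.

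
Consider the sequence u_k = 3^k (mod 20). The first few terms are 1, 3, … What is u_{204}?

We have u_0 = 1; u_1 = 3; u_2 = 9; u_3 = 7; u_4 = 1.
The sequence repeats with period 4.
(204 - 0) mod 4 = 0, so u_{204} = u_0 = 1.

1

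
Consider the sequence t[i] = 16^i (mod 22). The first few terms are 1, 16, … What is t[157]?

Listing terms: t[0] = 1, t[1] = 16, t[2] = 14, t[3] = 4, t[4] = 20, t[5] = 12, t[6] = 16.
Since t[6] = t[1] = 16, the sequence is eventually periodic: after a pre-period of length 1 it cycles with period 5.
For i ≥ 1, t[i] depends only on (i - 1) mod 5. (157 - 1) mod 5 = 1, so t[157] = t[2] = 14.

14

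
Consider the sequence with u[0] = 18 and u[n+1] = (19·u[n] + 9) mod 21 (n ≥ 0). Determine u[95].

6

u[0] = 18,  u[1] = 15,  u[2] = 0,  u[3] = 9,  u[4] = 12,  u[5] = 6,  u[6] = 18.
Since u[6] = u[0] = 18, the sequence is periodic with period 6.
So u[95] = u[0 + ((95-0) mod 6)] = u[5] = 6.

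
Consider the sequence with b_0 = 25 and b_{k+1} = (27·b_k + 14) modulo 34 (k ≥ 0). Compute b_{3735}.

33

Computing terms: b_0 = 25,  b_1 = 9,  b_2 = 19,  b_3 = 17,  b_4 = 31,  b_5 = 1,  b_6 = 7,  b_7 = 33,  b_8 = 21,  b_9 = 3,  b_{10} = 27,  b_{11} = 29,  b_{12} = 15,  b_{13} = 11,  b_{14} = 5,  b_{15} = 13,  b_{16} = 25.
Since b_{16} = b_0 = 25, the sequence is periodic with period 16.
(3735 - 0) mod 16 = 7, so b_{3735} = b_7 = 33.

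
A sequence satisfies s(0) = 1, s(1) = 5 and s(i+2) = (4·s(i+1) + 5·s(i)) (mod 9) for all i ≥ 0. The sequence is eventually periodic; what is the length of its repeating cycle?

s(0) = 1, s(1) = 5, s(2) = 7, s(3) = 8, s(4) = 4, s(5) = 2, s(6) = 1, s(7) = 5.
The sequence repeats with period 6.

6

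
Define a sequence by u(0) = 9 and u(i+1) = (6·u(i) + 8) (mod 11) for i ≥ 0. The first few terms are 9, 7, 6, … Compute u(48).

Listing terms: u(0) = 9,  u(1) = 7,  u(2) = 6,  u(3) = 0,  u(4) = 8,  u(5) = 1,  u(6) = 3,  u(7) = 4,  u(8) = 10,  u(9) = 2,  u(10) = 9.
Since u(10) = u(0) = 9, the sequence is periodic with period 10.
(48 - 0) mod 10 = 8, so u(48) = u(8) = 10.

10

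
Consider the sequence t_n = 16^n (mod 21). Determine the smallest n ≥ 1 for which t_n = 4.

t_0 = 1, t_1 = 16, t_2 = 4, t_3 = 1.
Since t_3 = t_0 = 1, the sequence is periodic with period 3.
The value 4 first appears (with n ≥ 1) at t_2.

2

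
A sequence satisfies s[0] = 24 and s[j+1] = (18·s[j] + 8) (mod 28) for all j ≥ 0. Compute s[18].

24

Computing terms: s[0] = 24,  s[1] = 20,  s[2] = 4,  s[3] = 24.
The sequence repeats with period 3.
(18 - 0) mod 3 = 0, so s[18] = s[0] = 24.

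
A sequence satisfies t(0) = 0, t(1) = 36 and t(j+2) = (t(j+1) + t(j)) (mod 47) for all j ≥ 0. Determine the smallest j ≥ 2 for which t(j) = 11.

15

Listing terms: t(0) = 0, t(1) = 36, t(2) = 36, t(3) = 25, t(4) = 14, t(5) = 39, t(6) = 6, t(7) = 45, t(8) = 4, t(9) = 2, t(10) = 6, t(11) = 8, t(12) = 14, t(13) = 22, t(14) = 36, t(15) = 11, t(16) = 0, t(17) = 11, t(18) = 11, t(19) = 22, t(20) = 33, t(21) = 8, t(22) = 41, t(23) = 2, t(24) = 43, t(25) = 45, t(26) = 41, t(27) = 39, t(28) = 33, t(29) = 25, t(30) = 11, t(31) = 36, t(32) = 0, t(33) = 36.
Since (t(32), t(33)) = (t(0), t(1)) = (0, 36) (two consecutive terms determine the rest), the sequence is periodic with period 32.
The value 11 first appears (with j ≥ 2) at t(15).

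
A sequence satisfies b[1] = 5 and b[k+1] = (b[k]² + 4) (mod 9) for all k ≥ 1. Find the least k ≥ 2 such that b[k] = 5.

Listing terms: b[1] = 5,  b[2] = 2,  b[3] = 8,  b[4] = 5.
Since b[4] = b[1] = 5, the sequence is periodic with period 3.
The value 5 next appears (with k ≥ 2) at b[4].

4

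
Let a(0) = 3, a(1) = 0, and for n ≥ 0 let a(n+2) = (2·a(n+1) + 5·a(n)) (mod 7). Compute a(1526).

6

Computing terms: a(0) = 3; a(1) = 0; a(2) = 1; a(3) = 2; a(4) = 2; a(5) = 0; a(6) = 3; a(7) = 6; a(8) = 6; a(9) = 0; a(10) = 2; a(11) = 4; a(12) = 4; a(13) = 0; a(14) = 6; a(15) = 5; a(16) = 5; a(17) = 0; a(18) = 4; a(19) = 1; a(20) = 1; a(21) = 0; a(22) = 5; a(23) = 3; a(24) = 3; a(25) = 0.
The sequence repeats with period 24.
(1526 - 0) mod 24 = 14, so a(1526) = a(14) = 6.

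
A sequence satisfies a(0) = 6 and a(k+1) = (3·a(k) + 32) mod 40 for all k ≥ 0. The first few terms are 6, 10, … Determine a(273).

10

Listing terms: a(0) = 6; a(1) = 10; a(2) = 22; a(3) = 18; a(4) = 6.
The sequence repeats with period 4.
So a(273) = a(0 + ((273-0) mod 4)) = a(1) = 10.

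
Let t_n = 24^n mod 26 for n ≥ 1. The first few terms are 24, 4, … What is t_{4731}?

18

Listing terms: t_1 = 24; t_2 = 4; t_3 = 18; t_4 = 16; t_5 = 20; t_6 = 12; t_7 = 2; t_8 = 22; t_9 = 8; t_{10} = 10; t_{11} = 6; t_{12} = 14; t_{13} = 24.
The sequence repeats with period 12.
(4731 - 1) mod 12 = 2, so t_{4731} = t_3 = 18.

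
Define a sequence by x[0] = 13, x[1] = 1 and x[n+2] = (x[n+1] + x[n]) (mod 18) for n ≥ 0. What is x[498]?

17

Computing terms: x[0] = 13; x[1] = 1; x[2] = 14; x[3] = 15; x[4] = 11; x[5] = 8; x[6] = 1; x[7] = 9; x[8] = 10; x[9] = 1; x[10] = 11; x[11] = 12; x[12] = 5; x[13] = 17; x[14] = 4; x[15] = 3; x[16] = 7; x[17] = 10; x[18] = 17; x[19] = 9; x[20] = 8; x[21] = 17; x[22] = 7; x[23] = 6; x[24] = 13; x[25] = 1.
The sequence repeats with period 24.
(498 - 0) mod 24 = 18, so x[498] = x[18] = 17.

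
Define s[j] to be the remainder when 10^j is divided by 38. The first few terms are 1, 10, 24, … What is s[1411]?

Listing terms: s[0] = 1, s[1] = 10, s[2] = 24, s[3] = 12, s[4] = 6, s[5] = 22, s[6] = 30, s[7] = 34, s[8] = 36, s[9] = 18, s[10] = 28, s[11] = 14, s[12] = 26, s[13] = 32, s[14] = 16, s[15] = 8, s[16] = 4, s[17] = 2, s[18] = 20, s[19] = 10.
Since s[19] = s[1] = 10, the sequence is eventually periodic: after a pre-period of length 1 it cycles with period 18.
For j ≥ 1, s[j] depends only on (j - 1) mod 18. (1411 - 1) mod 18 = 6, so s[1411] = s[7] = 34.

34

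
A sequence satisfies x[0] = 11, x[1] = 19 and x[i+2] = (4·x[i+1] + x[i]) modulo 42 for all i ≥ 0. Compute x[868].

We have x[0] = 11, x[1] = 19, x[2] = 3, x[3] = 31, x[4] = 1, x[5] = 35, x[6] = 15, x[7] = 11, x[8] = 17, x[9] = 37, x[10] = 39, x[11] = 25, x[12] = 13, x[13] = 35, x[14] = 27, x[15] = 17, x[16] = 11, x[17] = 19.
Since (x[16], x[17]) = (x[0], x[1]) = (11, 19) (two consecutive terms determine the rest), the sequence is periodic with period 16.
So x[868] = x[0 + ((868-0) mod 16)] = x[4] = 1.

1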